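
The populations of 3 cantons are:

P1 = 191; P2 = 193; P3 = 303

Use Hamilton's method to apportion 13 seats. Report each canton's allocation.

P1 3, P2 4, P3 6

The standard divisor is 687/13 ≈ 52.846.
Standard quotas: P1 3.614, P2 3.652, P3 5.734.
Lower quotas: P1 3, P2 3, P3 5 (sum 11, leaving 2 seats).
Remainders in descending order: P3 0.734, P2 0.652, P1 0.614.
Largest remainders: P3, P2 receive the extra seats.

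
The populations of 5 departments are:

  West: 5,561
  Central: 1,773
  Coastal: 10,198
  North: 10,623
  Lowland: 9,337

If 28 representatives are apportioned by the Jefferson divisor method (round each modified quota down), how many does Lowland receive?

7

Standard divisor 37492/28 ≈ 1339; standard quotas: West 4.153, Central 1.324, Coastal 7.616, North 7.934, Lowland 6.973.
Rounding down gives 4, 1, 7, 7, 6 = 25 seats, so the divisor must be adjusted.
With modified divisor 1200: modified quotas West 4.634, Central 1.478, Coastal 8.498, North 8.852, Lowland 7.781.
Rounding down: West 4, Central 1, Coastal 8, North 8, Lowland 7 (total 28).
Lowland receives 7.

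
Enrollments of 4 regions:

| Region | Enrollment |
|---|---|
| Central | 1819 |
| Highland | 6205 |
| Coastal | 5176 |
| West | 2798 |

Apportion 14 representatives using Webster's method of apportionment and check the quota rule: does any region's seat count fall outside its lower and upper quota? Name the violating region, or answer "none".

none

Standard quotas: Central 1.592, Highland 5.430, Coastal 4.530, West 2.449.
Webster allocation: Central 2, Highland 5, Coastal 5, West 2.
Every allocation lies between the lower and upper quota.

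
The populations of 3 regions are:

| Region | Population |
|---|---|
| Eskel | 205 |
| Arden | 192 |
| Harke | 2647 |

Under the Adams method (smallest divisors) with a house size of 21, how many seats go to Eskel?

Standard divisor 3044/21 ≈ 144.952; standard quotas: Eskel 1.414, Arden 1.325, Harke 18.261.
Rounding up gives 2, 2, 19 = 23 seats, so the divisor must be adjusted.
With modified divisor 160: modified quotas Eskel 1.281, Arden 1.200, Harke 16.544.
Rounding up: Eskel 2, Arden 2, Harke 17 (total 21).
Eskel receives 2.

2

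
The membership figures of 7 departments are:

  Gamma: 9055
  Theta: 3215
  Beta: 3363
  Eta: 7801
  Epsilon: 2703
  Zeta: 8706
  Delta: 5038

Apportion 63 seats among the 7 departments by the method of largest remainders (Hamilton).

The standard divisor is 39881/63 ≈ 633.032.
Standard quotas: Gamma 14.3042, Theta 5.0787, Beta 5.3125, Eta 12.3232, Epsilon 4.2699, Zeta 13.7529, Delta 7.9585.
Lower quotas: Gamma 14, Theta 5, Beta 5, Eta 12, Epsilon 4, Zeta 13, Delta 7 (sum 60, leaving 3 seats).
Remainders in descending order: Delta 0.9585, Zeta 0.7529, Eta 0.3232, Beta 0.3125, Gamma 0.3042, Epsilon 0.2699, Theta 0.0787.
Largest remainders: Delta, Zeta, Eta receive the extra seats.

Gamma: 14, Theta: 5, Beta: 5, Eta: 13, Epsilon: 4, Zeta: 14, Delta: 8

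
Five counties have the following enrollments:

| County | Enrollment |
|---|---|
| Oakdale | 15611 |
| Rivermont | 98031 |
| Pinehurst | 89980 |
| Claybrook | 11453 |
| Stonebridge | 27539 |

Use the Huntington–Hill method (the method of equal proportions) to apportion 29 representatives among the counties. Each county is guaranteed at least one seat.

Oakdale=2, Rivermont=12, Pinehurst=11, Claybrook=1, Stonebridge=3

With divisor 8315: modified quotas Oakdale 1.877, Rivermont 11.790, Pinehurst 10.821, Claybrook 1.377, Stonebridge 3.312.
Geometric-mean thresholds: Oakdale √(1·2)=1.414, Rivermont √(11·12)=11.489, Pinehurst √(10·11)=10.488, Claybrook √(1·2)=1.414, Stonebridge √(3·4)=3.464.
Each quota rounded against its threshold gives Oakdale 2, Rivermont 12, Pinehurst 11, Claybrook 1, Stonebridge 3 (total 29).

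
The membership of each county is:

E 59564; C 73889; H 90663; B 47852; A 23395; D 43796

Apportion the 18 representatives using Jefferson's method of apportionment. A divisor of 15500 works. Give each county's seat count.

With modified divisor 15500: modified quotas E 3.843, C 4.767, H 5.849, B 3.087, A 1.509, D 2.826.
Rounding down: E 3, C 4, H 5, B 3, A 1, D 2 (total 18).

E 3, C 4, H 5, B 3, A 1, D 2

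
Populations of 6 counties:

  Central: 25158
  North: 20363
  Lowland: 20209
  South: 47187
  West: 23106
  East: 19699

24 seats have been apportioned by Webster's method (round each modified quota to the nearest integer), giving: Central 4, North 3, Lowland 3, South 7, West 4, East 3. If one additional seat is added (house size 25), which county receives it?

South

Priority for the next seat is population ÷ (current seats + 0.5).
Priorities: Central 5590.667, North 5818.000, Lowland 5774.000, South 6291.600, West 5134.667, East 5628.286.
Highest priority: South.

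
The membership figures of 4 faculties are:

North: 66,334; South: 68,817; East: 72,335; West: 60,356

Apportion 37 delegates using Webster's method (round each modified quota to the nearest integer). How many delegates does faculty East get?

10

Standard divisor 267842/37 ≈ 7238.973; standard quotas: North 9.163, South 9.506, East 9.992, West 8.338.
Rounding to the nearest integer gives North 9, South 10, East 10, West 8 — total 37, matching the house size, so no adjustment is needed.
East receives 10.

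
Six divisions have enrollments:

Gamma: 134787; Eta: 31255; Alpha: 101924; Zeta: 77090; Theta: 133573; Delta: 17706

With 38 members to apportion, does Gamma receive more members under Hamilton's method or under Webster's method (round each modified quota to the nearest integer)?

Webster

Hamilton: Gamma 10, Eta 3, Alpha 8, Zeta 6, Theta 10, Delta 1.
Webster: Gamma 11, Eta 2, Alpha 8, Zeta 6, Theta 10, Delta 1.
Gamma gets 10 under Hamilton and 11 under Webster.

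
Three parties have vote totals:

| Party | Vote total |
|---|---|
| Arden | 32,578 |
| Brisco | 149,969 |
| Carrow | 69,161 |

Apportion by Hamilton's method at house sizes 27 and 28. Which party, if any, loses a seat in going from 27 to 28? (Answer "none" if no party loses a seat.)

At 27 seats: Arden 4, Brisco 16, Carrow 7.
At 28 seats: Arden 3, Brisco 17, Carrow 8.
Arden drops from 4 to 3.

Arden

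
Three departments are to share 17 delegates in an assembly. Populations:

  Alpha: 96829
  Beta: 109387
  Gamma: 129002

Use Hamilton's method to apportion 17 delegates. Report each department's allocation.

Total 335218; standard divisor 335218/17 ≈ 19718.706.
Standard quotas: Alpha 4.9105, Beta 5.5474, Gamma 6.5421.
Lower quotas: Alpha 4, Beta 5, Gamma 6 (sum 15, leaving 2 seats).
Remainders in descending order: Alpha 0.9105, Beta 0.5474, Gamma 0.5421.
The surplus seats go to Alpha, Beta.

Alpha=5, Beta=6, Gamma=6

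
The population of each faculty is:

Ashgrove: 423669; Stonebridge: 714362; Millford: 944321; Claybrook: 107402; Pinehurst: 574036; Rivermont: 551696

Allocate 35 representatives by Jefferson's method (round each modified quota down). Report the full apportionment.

Ashgrove=4, Stonebridge=8, Millford=10, Claybrook=1, Pinehurst=6, Rivermont=6

Standard divisor 3315486/35 ≈ 94728.171; standard quotas: Ashgrove 4.472, Stonebridge 7.541, Millford 9.969, Claybrook 1.134, Pinehurst 6.060, Rivermont 5.824.
Rounding down gives 4, 7, 9, 1, 6, 5 = 32 seats, so the divisor must be adjusted.
With modified divisor 87600: modified quotas Ashgrove 4.836, Stonebridge 8.155, Millford 10.780, Claybrook 1.226, Pinehurst 6.553, Rivermont 6.298.
Rounding down: Ashgrove 4, Stonebridge 8, Millford 10, Claybrook 1, Pinehurst 6, Rivermont 6 (total 35).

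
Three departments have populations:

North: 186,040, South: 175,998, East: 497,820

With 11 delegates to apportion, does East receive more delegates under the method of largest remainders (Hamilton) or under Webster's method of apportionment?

Webster

Hamilton: North 3, South 2, East 6.
Webster: North 2, South 2, East 7.
East gets 6 under Hamilton and 7 under Webster.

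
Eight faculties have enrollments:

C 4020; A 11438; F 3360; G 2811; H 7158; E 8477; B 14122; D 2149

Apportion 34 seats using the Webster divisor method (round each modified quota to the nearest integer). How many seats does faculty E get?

Standard divisor 53535/34 ≈ 1574.559; standard quotas: C 2.553, A 7.264, F 2.134, G 1.785, H 4.546, E 5.384, B 8.969, D 1.365.
Rounding to the nearest integer gives C 3, A 7, F 2, G 2, H 5, E 5, B 9, D 1 — total 34, matching the house size, so no adjustment is needed.
E receives 5.

5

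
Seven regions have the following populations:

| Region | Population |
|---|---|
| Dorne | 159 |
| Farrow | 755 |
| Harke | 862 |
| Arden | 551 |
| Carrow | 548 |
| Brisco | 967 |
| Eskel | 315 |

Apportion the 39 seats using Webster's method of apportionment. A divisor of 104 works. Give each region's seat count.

With modified divisor 104: modified quotas Dorne 1.529, Farrow 7.260, Harke 8.288, Arden 5.298, Carrow 5.269, Brisco 9.298, Eskel 3.029.
Rounding to the nearest integer: Dorne 2, Farrow 7, Harke 8, Arden 5, Carrow 5, Brisco 9, Eskel 3 (total 39).

Dorne 2, Farrow 7, Harke 8, Arden 5, Carrow 5, Brisco 9, Eskel 3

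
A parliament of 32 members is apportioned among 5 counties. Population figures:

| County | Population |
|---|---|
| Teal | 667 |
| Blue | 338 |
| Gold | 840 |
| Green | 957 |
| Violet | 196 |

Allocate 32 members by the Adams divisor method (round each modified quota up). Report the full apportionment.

Standard divisor 2998/32 ≈ 93.688; standard quotas: Teal 7.119, Blue 3.608, Gold 8.966, Green 10.215, Violet 2.092.
Rounding up gives 8, 4, 9, 11, 3 = 35 seats, so the divisor must be adjusted.
With modified divisor 100: modified quotas Teal 6.670, Blue 3.380, Gold 8.400, Green 9.570, Violet 1.960.
Rounding up: Teal 7, Blue 4, Gold 9, Green 10, Violet 2 (total 32).

Teal 7, Blue 4, Gold 9, Green 10, Violet 2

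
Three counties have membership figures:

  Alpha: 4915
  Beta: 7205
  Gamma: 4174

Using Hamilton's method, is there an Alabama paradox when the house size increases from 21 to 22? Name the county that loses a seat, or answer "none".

Gamma

At 21 seats: Alpha 6, Beta 9, Gamma 6.
At 22 seats: Alpha 7, Beta 10, Gamma 5.
Gamma drops from 6 to 5.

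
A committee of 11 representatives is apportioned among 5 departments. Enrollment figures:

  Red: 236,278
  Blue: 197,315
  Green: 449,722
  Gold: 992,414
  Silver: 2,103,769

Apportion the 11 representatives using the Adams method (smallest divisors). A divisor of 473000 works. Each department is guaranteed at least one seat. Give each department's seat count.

Red=1; Blue=1; Green=1; Gold=3; Silver=5

With modified divisor 473000: modified quotas Red 0.500, Blue 0.417, Green 0.951, Gold 2.098, Silver 4.448.
Rounding up: Red 1, Blue 1, Green 1, Gold 3, Silver 5 (total 11).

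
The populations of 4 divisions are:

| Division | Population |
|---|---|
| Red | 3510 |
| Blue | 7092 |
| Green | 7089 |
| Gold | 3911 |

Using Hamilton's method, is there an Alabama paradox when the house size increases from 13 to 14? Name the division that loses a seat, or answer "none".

At 13 seats: Red 2, Blue 4, Green 4, Gold 3.
At 14 seats: Red 2, Blue 5, Green 5, Gold 2.
Gold drops from 3 to 2.

Gold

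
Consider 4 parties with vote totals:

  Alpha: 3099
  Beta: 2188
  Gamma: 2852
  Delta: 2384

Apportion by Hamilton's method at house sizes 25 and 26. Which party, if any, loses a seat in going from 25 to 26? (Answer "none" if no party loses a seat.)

none

At 25 seats: Alpha 7, Beta 5, Gamma 7, Delta 6.
At 26 seats: Alpha 8, Beta 5, Gamma 7, Delta 6.
No party's allocation decreased.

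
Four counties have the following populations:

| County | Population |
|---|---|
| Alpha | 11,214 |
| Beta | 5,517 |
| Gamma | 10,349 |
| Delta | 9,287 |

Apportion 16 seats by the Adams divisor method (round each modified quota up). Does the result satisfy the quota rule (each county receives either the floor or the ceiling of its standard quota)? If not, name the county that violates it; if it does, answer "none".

Standard quotas: Alpha 4.934, Beta 2.427, Gamma 4.553, Delta 4.086.
Adams allocation: Alpha 5, Beta 3, Gamma 4, Delta 4.
Every allocation lies between the lower and upper quota.

none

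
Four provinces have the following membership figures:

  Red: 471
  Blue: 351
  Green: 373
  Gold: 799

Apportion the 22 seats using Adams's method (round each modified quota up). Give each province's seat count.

Standard divisor 1994/22 ≈ 90.636; standard quotas: Red 5.197, Blue 3.873, Green 4.115, Gold 8.815.
Rounding up gives 6, 4, 5, 9 = 24 seats, so the divisor must be adjusted.
With modified divisor 97: modified quotas Red 4.856, Blue 3.619, Green 3.845, Gold 8.237.
Rounding up: Red 5, Blue 4, Green 4, Gold 9 (total 22).

Red: 5, Blue: 4, Green: 4, Gold: 9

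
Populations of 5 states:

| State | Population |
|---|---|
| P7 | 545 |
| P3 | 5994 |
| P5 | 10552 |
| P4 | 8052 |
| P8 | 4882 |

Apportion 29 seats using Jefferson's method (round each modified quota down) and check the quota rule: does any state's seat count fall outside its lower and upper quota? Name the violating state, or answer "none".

none

Standard quotas: P7 0.526, P3 5.789, P5 10.192, P4 7.777, P8 4.715.
Jefferson allocation: P7 0, P3 6, P5 10, P4 8, P8 5.
Every allocation lies between the lower and upper quota.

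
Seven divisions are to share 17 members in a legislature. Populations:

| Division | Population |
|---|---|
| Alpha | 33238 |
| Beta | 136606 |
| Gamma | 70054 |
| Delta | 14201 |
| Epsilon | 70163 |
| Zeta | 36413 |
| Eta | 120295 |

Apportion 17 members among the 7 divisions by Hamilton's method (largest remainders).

The standard divisor is 480970/17 ≈ 28292.353.
Standard quotas: Alpha 1.1748, Beta 4.8284, Gamma 2.4761, Delta 0.5019, Epsilon 2.4799, Zeta 1.2870, Eta 4.2519.
Lower quotas: Alpha 1, Beta 4, Gamma 2, Delta 0, Epsilon 2, Zeta 1, Eta 4 (sum 14, leaving 3 seats).
Remainders in descending order: Beta 0.8284, Delta 0.5019, Epsilon 0.4799, Gamma 0.4761, Zeta 0.2870, Eta 0.2519, Alpha 0.1748.
Largest remainders: Beta, Delta, Epsilon receive the extra seats.

Alpha=1, Beta=5, Gamma=2, Delta=1, Epsilon=3, Zeta=1, Eta=4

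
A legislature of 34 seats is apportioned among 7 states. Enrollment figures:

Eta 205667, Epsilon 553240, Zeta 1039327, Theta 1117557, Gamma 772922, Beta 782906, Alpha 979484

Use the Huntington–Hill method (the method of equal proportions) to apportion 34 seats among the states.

With divisor 160039: modified quotas Eta 1.285, Epsilon 3.457, Zeta 6.494, Theta 6.983, Gamma 4.830, Beta 4.892, Alpha 6.120.
Geometric-mean thresholds: Eta √(1·2)=1.414, Epsilon √(3·4)=3.464, Zeta √(6·7)=6.481, Theta √(6·7)=6.481, Gamma √(4·5)=4.472, Beta √(4·5)=4.472, Alpha √(6·7)=6.481.
Each quota rounded against its threshold gives Eta 1, Epsilon 3, Zeta 7, Theta 7, Gamma 5, Beta 5, Alpha 6 (total 34).

Eta: 1; Epsilon: 3; Zeta: 7; Theta: 7; Gamma: 5; Beta: 5; Alpha: 6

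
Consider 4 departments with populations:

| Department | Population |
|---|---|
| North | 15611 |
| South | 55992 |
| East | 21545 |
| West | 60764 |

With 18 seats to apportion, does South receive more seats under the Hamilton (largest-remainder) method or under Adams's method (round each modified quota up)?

Hamilton

Hamilton: North 2, South 7, East 2, West 7.
Adams: North 2, South 6, East 3, West 7.
South gets 7 under Hamilton and 6 under Adams.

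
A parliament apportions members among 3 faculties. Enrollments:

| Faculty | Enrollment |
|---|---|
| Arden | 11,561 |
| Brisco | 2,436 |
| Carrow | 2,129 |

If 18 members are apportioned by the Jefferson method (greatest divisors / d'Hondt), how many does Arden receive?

14

Standard divisor 16126/18 ≈ 895.889; standard quotas: Arden 12.905, Brisco 2.719, Carrow 2.376.
Rounding down gives 12, 2, 2 = 16 seats, so the divisor must be adjusted.
With modified divisor 820: modified quotas Arden 14.099, Brisco 2.971, Carrow 2.596.
Rounding down: Arden 14, Brisco 2, Carrow 2 (total 18).
Arden receives 14.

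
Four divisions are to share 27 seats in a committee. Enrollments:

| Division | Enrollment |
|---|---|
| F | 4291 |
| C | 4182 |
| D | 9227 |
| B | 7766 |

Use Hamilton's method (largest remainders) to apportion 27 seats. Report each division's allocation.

The standard divisor is 25466/27 ≈ 943.185.
Standard quotas: F 4.5495, C 4.4339, D 9.7828, B 8.2338.
Lower quotas: F 4, C 4, D 9, B 8 (sum 25, leaving 2 seats).
Remainders in descending order: D 0.7828, F 0.5495, C 0.4339, B 0.2338.
Largest remainders: D, F receive the extra seats.

F 5; C 4; D 10; B 8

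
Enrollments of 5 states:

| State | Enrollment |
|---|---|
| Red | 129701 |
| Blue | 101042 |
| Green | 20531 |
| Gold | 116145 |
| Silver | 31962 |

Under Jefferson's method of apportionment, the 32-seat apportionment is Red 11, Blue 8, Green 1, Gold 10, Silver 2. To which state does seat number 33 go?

Blue

Priority for the next seat is population ÷ (current seats + 1).
Priorities: Red 10808.417, Blue 11226.889, Green 10265.500, Gold 10558.636, Silver 10654.000.
Highest priority: Blue.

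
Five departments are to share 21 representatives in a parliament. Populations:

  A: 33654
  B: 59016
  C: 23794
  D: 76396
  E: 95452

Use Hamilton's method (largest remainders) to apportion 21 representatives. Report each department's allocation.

A 2, B 4, C 2, D 6, E 7

Standard divisor: 288312 ÷ 21 ≈ 13729.143.
Standard quotas: A 2.4513, B 4.2986, C 1.7331, D 5.5645, E 6.9525.
Lower quotas: A 2, B 4, C 1, D 5, E 6 (sum 18, leaving 3 seats).
Remainders in descending order: E 0.9525, C 0.7331, D 0.5645, A 0.4513, B 0.2986.
Largest remainders: E, C, D receive the extra seats.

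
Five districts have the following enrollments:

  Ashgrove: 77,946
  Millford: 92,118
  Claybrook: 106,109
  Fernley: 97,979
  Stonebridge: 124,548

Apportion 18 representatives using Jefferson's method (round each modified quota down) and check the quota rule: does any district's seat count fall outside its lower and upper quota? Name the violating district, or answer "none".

Standard quotas: Ashgrove 2.813, Millford 3.325, Claybrook 3.830, Fernley 3.536, Stonebridge 4.495.
Jefferson allocation: Ashgrove 3, Millford 3, Claybrook 4, Fernley 3, Stonebridge 5.
Every allocation lies between the lower and upper quota.

none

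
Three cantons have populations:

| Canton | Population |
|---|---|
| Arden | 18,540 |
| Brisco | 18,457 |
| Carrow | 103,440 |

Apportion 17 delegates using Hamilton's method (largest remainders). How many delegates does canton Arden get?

Total 140437; standard divisor 140437/17 = 8261.
Standard quotas: Arden 2.2443, Brisco 2.2342, Carrow 12.5215.
Lower quotas: Arden 2, Brisco 2, Carrow 12 (sum 16, leaving 1 seat).
Remainders in descending order: Carrow 0.5215, Arden 0.2443, Brisco 0.2342.
Largest remainder: Carrow receives the extra seat.
Arden receives 2.

2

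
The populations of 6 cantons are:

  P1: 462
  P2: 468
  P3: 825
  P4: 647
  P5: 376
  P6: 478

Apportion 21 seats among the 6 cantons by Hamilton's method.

P1=3, P2=3, P3=5, P4=4, P5=3, P6=3

Total 3256; standard divisor 3256/21 ≈ 155.048.
Standard quotas: P1 2.980, P2 3.018, P3 5.321, P4 4.173, P5 2.425, P6 3.083.
Lower quotas: P1 2, P2 3, P3 5, P4 4, P5 2, P6 3 (sum 19, leaving 2 seats).
Remainders in descending order: P1 0.980, P5 0.425, P3 0.321, P4 0.173, P6 0.083, P2 0.018.
Largest remainders: P1, P5 receive the extra seats.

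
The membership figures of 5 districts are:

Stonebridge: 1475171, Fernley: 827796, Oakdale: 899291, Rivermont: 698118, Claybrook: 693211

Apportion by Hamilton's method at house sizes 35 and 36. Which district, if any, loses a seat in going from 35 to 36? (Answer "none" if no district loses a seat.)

At 35 seats: Stonebridge 11, Fernley 6, Oakdale 7, Rivermont 6, Claybrook 5.
At 36 seats: Stonebridge 12, Fernley 7, Oakdale 7, Rivermont 5, Claybrook 5.
Rivermont drops from 6 to 5.

Rivermont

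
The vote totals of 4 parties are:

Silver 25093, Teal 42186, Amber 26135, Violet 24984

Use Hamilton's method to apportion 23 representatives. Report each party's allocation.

Total 118398; standard divisor 118398/23 ≈ 5147.739.
Standard quotas: Silver 4.8746, Teal 8.1951, Amber 5.0770, Violet 4.8534.
Lower quotas: Silver 4, Teal 8, Amber 5, Violet 4 (sum 21, leaving 2 seats).
Remainders in descending order: Silver 0.8746, Violet 0.8534, Teal 0.1951, Amber 0.0770.
Largest remainders: Silver, Violet receive the extra seats.

Silver=5, Teal=8, Amber=5, Violet=5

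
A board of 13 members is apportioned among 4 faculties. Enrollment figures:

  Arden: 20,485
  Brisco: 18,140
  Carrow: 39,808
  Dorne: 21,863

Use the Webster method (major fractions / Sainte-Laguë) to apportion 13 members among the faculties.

Standard divisor 100296/13 ≈ 7715.077; standard quotas: Arden 2.655, Brisco 2.351, Carrow 5.160, Dorne 2.834.
Rounding to the nearest integer gives Arden 3, Brisco 2, Carrow 5, Dorne 3 — total 13, matching the house size, so no adjustment is needed.

Arden 3, Brisco 2, Carrow 5, Dorne 3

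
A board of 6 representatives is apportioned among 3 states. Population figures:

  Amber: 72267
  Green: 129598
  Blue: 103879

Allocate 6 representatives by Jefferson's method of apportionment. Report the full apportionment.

Amber: 1, Green: 3, Blue: 2

Standard divisor 305744/6 ≈ 50957.333; standard quotas: Amber 1.418, Green 2.543, Blue 2.039.
Rounding down gives 1, 2, 2 = 5 seats, so the divisor must be adjusted.
With modified divisor 39700: modified quotas Amber 1.820, Green 3.264, Blue 2.617.
Rounding down: Amber 1, Green 3, Blue 2 (total 6).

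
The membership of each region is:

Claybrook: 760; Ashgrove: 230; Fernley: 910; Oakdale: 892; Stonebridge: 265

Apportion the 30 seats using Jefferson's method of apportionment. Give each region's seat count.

Standard divisor 3057/30 ≈ 101.9; standard quotas: Claybrook 7.458, Ashgrove 2.257, Fernley 8.930, Oakdale 8.754, Stonebridge 2.601.
Rounding down gives 7, 2, 8, 8, 2 = 27 seats, so the divisor must be adjusted.
With modified divisor 93: modified quotas Claybrook 8.172, Ashgrove 2.473, Fernley 9.785, Oakdale 9.591, Stonebridge 2.849.
Rounding down: Claybrook 8, Ashgrove 2, Fernley 9, Oakdale 9, Stonebridge 2 (total 30).

Claybrook 8, Ashgrove 2, Fernley 9, Oakdale 9, Stonebridge 2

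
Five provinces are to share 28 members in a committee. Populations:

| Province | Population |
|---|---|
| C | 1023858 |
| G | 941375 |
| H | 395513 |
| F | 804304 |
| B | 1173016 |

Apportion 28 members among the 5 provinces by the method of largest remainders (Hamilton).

C=7; G=6; H=2; F=5; B=8

The standard divisor is 4338066/28 ≈ 154930.929.
Standard quotas: C 6.6085, G 6.0761, H 2.5528, F 5.1914, B 7.5712.
Lower quotas: C 6, G 6, H 2, F 5, B 7 (sum 26, leaving 2 seats).
Remainders in descending order: C 0.6085, B 0.5712, H 0.5528, F 0.1914, G 0.0761.
The surplus seats go to C, B.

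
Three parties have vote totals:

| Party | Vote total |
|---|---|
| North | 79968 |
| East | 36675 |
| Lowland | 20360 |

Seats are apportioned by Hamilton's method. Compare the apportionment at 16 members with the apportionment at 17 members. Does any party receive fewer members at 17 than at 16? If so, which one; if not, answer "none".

At 16 seats: North 9, East 4, Lowland 3.
At 17 seats: North 10, East 5, Lowland 2.
Lowland drops from 3 to 2.

Lowland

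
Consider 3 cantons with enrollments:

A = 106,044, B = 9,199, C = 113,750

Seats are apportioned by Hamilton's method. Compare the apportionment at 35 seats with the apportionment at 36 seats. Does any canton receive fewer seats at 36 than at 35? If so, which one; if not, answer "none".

At 35 seats: A 16, B 2, C 17.
At 36 seats: A 17, B 1, C 18.
B drops from 2 to 1.

B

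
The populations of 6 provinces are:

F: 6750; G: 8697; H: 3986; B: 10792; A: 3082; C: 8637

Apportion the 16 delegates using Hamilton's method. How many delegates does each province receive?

F 3, G 3, H 2, B 4, A 1, C 3

Total 41944; standard divisor 41944/16 ≈ 2621.5.
Standard quotas: F 2.5749, G 3.3176, H 1.5205, B 4.1167, A 1.1757, C 3.2947.
Lower quotas: F 2, G 3, H 1, B 4, A 1, C 3 (sum 14, leaving 2 seats).
Remainders in descending order: F 0.5749, H 0.5205, G 0.3176, C 0.2947, A 0.1757, B 0.1167.
Largest remainders: F, H receive the extra seats.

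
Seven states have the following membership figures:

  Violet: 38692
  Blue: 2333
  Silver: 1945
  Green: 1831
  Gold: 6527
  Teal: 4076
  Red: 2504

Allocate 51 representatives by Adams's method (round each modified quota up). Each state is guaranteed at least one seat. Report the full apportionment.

Violet: 32; Blue: 2; Silver: 2; Green: 2; Gold: 6; Teal: 4; Red: 3

Standard divisor 57908/51 ≈ 1135.451; standard quotas: Violet 34.076, Blue 2.055, Silver 1.713, Green 1.613, Gold 5.748, Teal 3.590, Red 2.205.
Rounding up gives 35, 3, 2, 2, 6, 4, 3 = 55 seats, so the divisor must be adjusted.
With modified divisor 1230: modified quotas Violet 31.457, Blue 1.897, Silver 1.581, Green 1.489, Gold 5.307, Teal 3.314, Red 2.036.
Rounding up: Violet 32, Blue 2, Silver 2, Green 2, Gold 6, Teal 4, Red 3 (total 51).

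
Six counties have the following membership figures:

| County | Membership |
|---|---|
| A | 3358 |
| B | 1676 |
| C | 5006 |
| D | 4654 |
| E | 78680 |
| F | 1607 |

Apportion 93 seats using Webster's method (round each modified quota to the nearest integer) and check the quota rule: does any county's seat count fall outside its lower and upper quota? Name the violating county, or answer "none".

Standard quotas: A 3.288, B 1.641, C 4.902, D 4.557, E 77.039, F 1.573.
Webster allocation: A 3, B 2, C 5, D 5, E 76, F 2.
E has quota 77.039 (lower 77, upper 78) but receives 76 — outside the quota interval.

E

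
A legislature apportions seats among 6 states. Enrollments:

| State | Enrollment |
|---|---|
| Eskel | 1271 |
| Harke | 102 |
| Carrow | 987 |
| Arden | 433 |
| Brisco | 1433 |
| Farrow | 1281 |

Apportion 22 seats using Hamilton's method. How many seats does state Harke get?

The standard divisor is 5507/22 ≈ 250.318.
Standard quotas: Eskel 5.078, Harke 0.407, Carrow 3.943, Arden 1.730, Brisco 5.725, Farrow 5.117.
Lower quotas: Eskel 5, Harke 0, Carrow 3, Arden 1, Brisco 5, Farrow 5 (sum 19, leaving 3 seats).
Remainders in descending order: Carrow 0.943, Arden 0.730, Brisco 0.725, Harke 0.407, Farrow 0.117, Eskel 0.078.
The surplus seats go to Carrow, Arden, Brisco.
Harke receives 0.

0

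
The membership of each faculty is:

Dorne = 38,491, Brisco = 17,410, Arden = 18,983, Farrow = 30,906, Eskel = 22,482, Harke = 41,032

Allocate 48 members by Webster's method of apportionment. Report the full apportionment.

Standard divisor 169304/48 ≈ 3527.167; standard quotas: Dorne 10.913, Brisco 4.936, Arden 5.382, Farrow 8.762, Eskel 6.374, Harke 11.633.
Rounding to the nearest integer gives Dorne 11, Brisco 5, Arden 5, Farrow 9, Eskel 6, Harke 12 — total 48, matching the house size, so no adjustment is needed.

Dorne 11; Brisco 5; Arden 5; Farrow 9; Eskel 6; Harke 12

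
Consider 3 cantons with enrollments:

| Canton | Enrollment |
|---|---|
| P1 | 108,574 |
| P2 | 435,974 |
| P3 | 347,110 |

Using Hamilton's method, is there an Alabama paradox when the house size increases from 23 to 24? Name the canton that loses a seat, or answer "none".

At 23 seats: P1 3, P2 11, P3 9.
At 24 seats: P1 3, P2 12, P3 9.
No canton's allocation decreased.

none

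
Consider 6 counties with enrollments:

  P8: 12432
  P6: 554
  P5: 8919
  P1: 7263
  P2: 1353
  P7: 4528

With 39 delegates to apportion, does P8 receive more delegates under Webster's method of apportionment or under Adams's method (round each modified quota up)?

Webster: P8 14, P6 1, P5 10, P1 8, P2 1, P7 5.
Adams: P8 13, P6 1, P5 10, P1 8, P2 2, P7 5.
P8 gets 14 under Webster and 13 under Adams.

Webster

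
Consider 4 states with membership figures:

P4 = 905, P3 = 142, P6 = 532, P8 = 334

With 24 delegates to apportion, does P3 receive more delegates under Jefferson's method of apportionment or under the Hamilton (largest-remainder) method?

Jefferson: P4 12, P3 1, P6 7, P8 4.
Hamilton: P4 11, P3 2, P6 7, P8 4.
P3 gets 1 under Jefferson and 2 under Hamilton.

Hamilton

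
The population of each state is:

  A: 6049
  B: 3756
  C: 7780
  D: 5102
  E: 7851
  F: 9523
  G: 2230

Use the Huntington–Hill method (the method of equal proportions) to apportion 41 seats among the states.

With divisor 1044: modified quotas A 5.794, B 3.598, C 7.452, D 4.887, E 7.520, F 9.122, G 2.136.
Geometric-mean thresholds: A √(5·6)=5.477, B √(3·4)=3.464, C √(7·8)=7.483, D √(4·5)=4.472, E √(7·8)=7.483, F √(9·10)=9.487, G √(2·3)=2.449.
Each quota rounded against its threshold gives A 6, B 4, C 7, D 5, E 8, F 9, G 2 (total 41).

A=6, B=4, C=7, D=5, E=8, F=9, G=2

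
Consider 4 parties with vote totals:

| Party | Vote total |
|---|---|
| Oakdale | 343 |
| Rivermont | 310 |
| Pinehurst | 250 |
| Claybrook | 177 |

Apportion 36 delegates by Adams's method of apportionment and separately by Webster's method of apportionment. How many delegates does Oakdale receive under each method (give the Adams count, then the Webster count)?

Adams: Oakdale 11, Rivermont 10, Pinehurst 9, Claybrook 6.
Webster: Oakdale 12, Rivermont 10, Pinehurst 8, Claybrook 6.
Oakdale gets 11 under Adams and 12 under Webster.

11 and 12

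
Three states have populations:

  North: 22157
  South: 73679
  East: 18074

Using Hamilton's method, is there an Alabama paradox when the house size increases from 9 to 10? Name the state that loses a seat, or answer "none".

none

At 9 seats: North 2, South 6, East 1.
At 10 seats: North 2, South 6, East 2.
No state's allocation decreased.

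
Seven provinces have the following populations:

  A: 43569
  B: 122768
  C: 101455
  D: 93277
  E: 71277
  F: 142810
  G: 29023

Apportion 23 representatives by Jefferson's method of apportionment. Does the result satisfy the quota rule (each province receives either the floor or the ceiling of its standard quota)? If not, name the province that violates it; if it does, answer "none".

Standard quotas: A 1.659, B 4.674, C 3.862, D 3.551, E 2.713, F 5.437, G 1.105.
Jefferson allocation: A 1, B 5, C 4, D 3, E 3, F 6, G 1.
Every allocation lies between the lower and upper quota.

none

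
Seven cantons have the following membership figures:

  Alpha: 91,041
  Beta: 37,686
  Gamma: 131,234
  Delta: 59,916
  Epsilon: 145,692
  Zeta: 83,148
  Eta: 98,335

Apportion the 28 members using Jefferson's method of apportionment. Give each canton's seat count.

Alpha: 4, Beta: 1, Gamma: 6, Delta: 2, Epsilon: 7, Zeta: 4, Eta: 4

Standard divisor 647052/28 ≈ 23109; standard quotas: Alpha 3.940, Beta 1.631, Gamma 5.679, Delta 2.593, Epsilon 6.305, Zeta 3.598, Eta 4.255.
Rounding down gives 3, 1, 5, 2, 6, 3, 4 = 24 seats, so the divisor must be adjusted.
With modified divisor 20400: modified quotas Alpha 4.463, Beta 1.847, Gamma 6.433, Delta 2.937, Epsilon 7.142, Zeta 4.076, Eta 4.820.
Rounding down: Alpha 4, Beta 1, Gamma 6, Delta 2, Epsilon 7, Zeta 4, Eta 4 (total 28).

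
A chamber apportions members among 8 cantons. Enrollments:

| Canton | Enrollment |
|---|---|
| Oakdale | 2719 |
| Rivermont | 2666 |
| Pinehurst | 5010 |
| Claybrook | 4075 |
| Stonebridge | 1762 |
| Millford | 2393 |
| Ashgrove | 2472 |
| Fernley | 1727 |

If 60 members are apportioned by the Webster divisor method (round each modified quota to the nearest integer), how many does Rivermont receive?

7

Standard divisor 22824/60 ≈ 380.4; standard quotas: Oakdale 7.148, Rivermont 7.008, Pinehurst 13.170, Claybrook 10.712, Stonebridge 4.632, Millford 6.291, Ashgrove 6.498, Fernley 4.540.
Rounding to the nearest integer gives Oakdale 7, Rivermont 7, Pinehurst 13, Claybrook 11, Stonebridge 5, Millford 6, Ashgrove 6, Fernley 5 — total 60, matching the house size, so no adjustment is needed.
Rivermont receives 7.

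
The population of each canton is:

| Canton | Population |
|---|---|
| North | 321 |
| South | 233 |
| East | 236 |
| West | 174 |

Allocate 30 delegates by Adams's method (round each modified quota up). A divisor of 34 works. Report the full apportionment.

With modified divisor 34: modified quotas North 9.441, South 6.853, East 6.941, West 5.118.
Rounding up: North 10, South 7, East 7, West 6 (total 30).

North: 10; South: 7; East: 7; West: 6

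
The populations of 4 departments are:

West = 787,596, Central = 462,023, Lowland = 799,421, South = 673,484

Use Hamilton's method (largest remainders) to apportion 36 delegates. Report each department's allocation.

West 10; Central 6; Lowland 11; South 9

The standard divisor is 2722524/36 ≈ 75625.667.
Standard quotas: West 10.4144, Central 6.1093, Lowland 10.5708, South 8.9055.
Lower quotas: West 10, Central 6, Lowland 10, South 8 (sum 34, leaving 2 seats).
Remainders in descending order: South 0.9055, Lowland 0.5708, West 0.4144, Central 0.1093.
The surplus seats go to South, Lowland.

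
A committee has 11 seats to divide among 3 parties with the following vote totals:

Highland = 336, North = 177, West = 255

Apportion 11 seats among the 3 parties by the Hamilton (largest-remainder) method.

Highland=5, North=2, West=4

The standard divisor is 768/11 ≈ 69.818.
Standard quotas: Highland 4.812, North 2.535, West 3.652.
Lower quotas: Highland 4, North 2, West 3 (sum 9, leaving 2 seats).
Remainders in descending order: Highland 0.812, West 0.652, North 0.535.
Largest remainders: Highland, West receive the extra seats.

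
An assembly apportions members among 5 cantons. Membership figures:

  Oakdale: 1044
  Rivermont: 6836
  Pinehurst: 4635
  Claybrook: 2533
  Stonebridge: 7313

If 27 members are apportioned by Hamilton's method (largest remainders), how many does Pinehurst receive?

6

Total 22361; standard divisor 22361/27 ≈ 828.185.
Standard quotas: Oakdale 1.2606, Rivermont 8.2542, Pinehurst 5.5966, Claybrook 3.0585, Stonebridge 8.8302.
Lower quotas: Oakdale 1, Rivermont 8, Pinehurst 5, Claybrook 3, Stonebridge 8 (sum 25, leaving 2 seats).
Remainders in descending order: Stonebridge 0.8302, Pinehurst 0.5966, Oakdale 0.2606, Rivermont 0.2542, Claybrook 0.0585.
Largest remainders: Stonebridge, Pinehurst receive the extra seats.
Pinehurst receives 6.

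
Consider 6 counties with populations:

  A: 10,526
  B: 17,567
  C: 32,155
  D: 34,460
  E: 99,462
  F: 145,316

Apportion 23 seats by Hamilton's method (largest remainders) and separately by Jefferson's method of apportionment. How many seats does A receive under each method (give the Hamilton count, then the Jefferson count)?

Hamilton: A 1, B 1, C 2, D 2, E 7, F 10.
Jefferson: A 0, B 1, C 2, D 2, E 7, F 11.
A gets 1 under Hamilton and 0 under Jefferson.

1 and 0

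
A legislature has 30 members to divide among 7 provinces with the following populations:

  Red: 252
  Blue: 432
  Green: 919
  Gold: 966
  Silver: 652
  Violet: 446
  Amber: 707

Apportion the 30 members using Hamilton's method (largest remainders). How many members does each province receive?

Red 2; Blue 3; Green 6; Gold 7; Silver 4; Violet 3; Amber 5

Standard divisor: 4374 ÷ 30 ≈ 145.8.
Standard quotas: Red 1.728, Blue 2.963, Green 6.303, Gold 6.626, Silver 4.472, Violet 3.059, Amber 4.849.
Lower quotas: Red 1, Blue 2, Green 6, Gold 6, Silver 4, Violet 3, Amber 4 (sum 26, leaving 4 seats).
Remainders in descending order: Blue 0.963, Amber 0.849, Red 0.728, Gold 0.626, Silver 0.472, Green 0.303, Violet 0.059.
The surplus seats go to Blue, Amber, Red, Gold.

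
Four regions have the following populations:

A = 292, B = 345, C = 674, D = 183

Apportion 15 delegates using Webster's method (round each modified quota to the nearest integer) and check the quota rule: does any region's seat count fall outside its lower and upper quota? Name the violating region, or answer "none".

Standard quotas: A 2.932, B 3.464, C 6.767, D 1.837.
Webster allocation: A 3, B 3, C 7, D 2.
Every allocation lies between the lower and upper quota.

none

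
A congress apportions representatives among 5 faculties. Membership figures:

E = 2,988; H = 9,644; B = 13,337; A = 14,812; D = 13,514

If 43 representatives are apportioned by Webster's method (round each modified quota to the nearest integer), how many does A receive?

Standard divisor 54295/43 ≈ 1262.674; standard quotas: E 2.366, H 7.638, B 10.563, A 11.731, D 10.703.
Rounding to the nearest integer gives 2, 8, 11, 12, 11 = 44 seats, so the divisor must be adjusted.
With modified divisor 1280: modified quotas E 2.334, H 7.534, B 10.420, A 11.572, D 10.558.
Rounding to the nearest integer: E 2, H 8, B 10, A 12, D 11 (total 43).
A receives 12.

12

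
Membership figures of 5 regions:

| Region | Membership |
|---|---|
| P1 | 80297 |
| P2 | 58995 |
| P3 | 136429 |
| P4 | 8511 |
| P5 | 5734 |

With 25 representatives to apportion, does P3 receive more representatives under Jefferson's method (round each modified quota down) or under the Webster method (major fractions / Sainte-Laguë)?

Jefferson

Jefferson: P1 7, P2 5, P3 13, P4 0, P5 0.
Webster: P1 7, P2 5, P3 12, P4 1, P5 0.
P3 gets 13 under Jefferson and 12 under Webster.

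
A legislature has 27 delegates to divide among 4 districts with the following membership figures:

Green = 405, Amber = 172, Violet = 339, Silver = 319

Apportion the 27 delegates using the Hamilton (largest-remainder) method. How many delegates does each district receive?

Green=9, Amber=4, Violet=7, Silver=7

The standard divisor is 1235/27 ≈ 45.741.
Standard quotas: Green 8.854, Amber 3.760, Violet 7.411, Silver 6.974.
Lower quotas: Green 8, Amber 3, Violet 7, Silver 6 (sum 24, leaving 3 seats).
Remainders in descending order: Silver 0.974, Green 0.854, Amber 0.760, Violet 0.411.
Largest remainders: Silver, Green, Amber receive the extra seats.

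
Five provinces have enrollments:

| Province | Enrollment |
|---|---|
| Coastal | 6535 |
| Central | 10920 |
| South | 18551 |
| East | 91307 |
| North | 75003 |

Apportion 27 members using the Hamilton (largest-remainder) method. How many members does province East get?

Total 202316; standard divisor 202316/27 ≈ 7493.185.
Standard quotas: Coastal 0.8721, Central 1.4573, South 2.4757, East 12.1853, North 10.0095.
Lower quotas: Coastal 0, Central 1, South 2, East 12, North 10 (sum 25, leaving 2 seats).
Remainders in descending order: Coastal 0.8721, South 0.4757, Central 0.4573, East 0.1853, North 0.0095.
The surplus seats go to Coastal, South.
East receives 12.

12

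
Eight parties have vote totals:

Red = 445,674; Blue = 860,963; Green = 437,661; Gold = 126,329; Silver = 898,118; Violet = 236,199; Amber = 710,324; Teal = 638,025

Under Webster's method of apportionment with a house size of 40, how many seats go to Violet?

Standard divisor 4353293/40 ≈ 108832.325; standard quotas: Red 4.095, Blue 7.911, Green 4.021, Gold 1.161, Silver 8.252, Violet 2.170, Amber 6.527, Teal 5.862.
Rounding to the nearest integer gives Red 4, Blue 8, Green 4, Gold 1, Silver 8, Violet 2, Amber 7, Teal 6 — total 40, matching the house size, so no adjustment is needed.
Violet receives 2.

2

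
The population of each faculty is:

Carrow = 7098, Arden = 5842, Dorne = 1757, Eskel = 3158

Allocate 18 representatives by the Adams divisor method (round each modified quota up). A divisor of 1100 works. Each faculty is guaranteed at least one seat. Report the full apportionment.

Carrow=7; Arden=6; Dorne=2; Eskel=3

With modified divisor 1100: modified quotas Carrow 6.453, Arden 5.311, Dorne 1.597, Eskel 2.871.
Rounding up: Carrow 7, Arden 6, Dorne 2, Eskel 3 (total 18).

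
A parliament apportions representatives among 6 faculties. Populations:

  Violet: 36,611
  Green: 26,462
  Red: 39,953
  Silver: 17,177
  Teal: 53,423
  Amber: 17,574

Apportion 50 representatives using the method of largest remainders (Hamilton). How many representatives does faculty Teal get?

14

Total 191200; standard divisor 191200/50 = 3824.
Standard quotas: Violet 9.5740, Green 6.9200, Red 10.4480, Silver 4.4919, Teal 13.9704, Amber 4.5957.
Lower quotas: Violet 9, Green 6, Red 10, Silver 4, Teal 13, Amber 4 (sum 46, leaving 4 seats).
Remainders in descending order: Teal 0.9704, Green 0.9200, Amber 0.5957, Violet 0.5740, Silver 0.4919, Red 0.4480.
The surplus seats go to Teal, Green, Amber, Violet.
Teal receives 14.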